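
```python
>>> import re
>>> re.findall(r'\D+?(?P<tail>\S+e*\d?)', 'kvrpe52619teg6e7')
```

One capturing group, so `findall` returns just the captured substring from the one match — 1 in all.

['vrpe52619teg6e7']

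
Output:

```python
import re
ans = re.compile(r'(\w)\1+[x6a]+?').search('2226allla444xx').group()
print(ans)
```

2226

The backreference `\1` re-matches whatever the first group consumed, character for character.
Unlike `match`, `search` isn't anchored — it looks for the pattern anywhere in the string.
The match spans [0:4] → '2226'.
Captured: group 1 = '2'.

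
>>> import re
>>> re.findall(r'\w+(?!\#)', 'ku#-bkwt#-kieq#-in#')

The negative lookaround is zero-width — it rules out positions where the adjacent text would match, without consuming anything.
Matches: at [0:1] → 'k'; at [4:7] → 'bkw'; at [10:13] → 'kie'; at [16:17] → 'i'.
Since nothing is captured, `findall` lists the 4 matched substrings directly.

['k', 'bkw', 'kie', 'i']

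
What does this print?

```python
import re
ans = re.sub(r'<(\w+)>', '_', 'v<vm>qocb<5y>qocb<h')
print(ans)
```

v_qocb_qocb<h

Matches: at [1:5] → '<vm>'; at [9:13] → '<5y>'.
Each match is replaced by '_'.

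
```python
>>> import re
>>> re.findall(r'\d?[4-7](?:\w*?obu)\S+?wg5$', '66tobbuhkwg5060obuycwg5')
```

This matches optionally a digit, then a character in [4-7]; then zero or more of a word character (lazy), then the literal 'obu' (non-capturing group); then one or more of a non-whitespace character (lazy), then the literal 'wg5'; then anchored at the end.
Walking the string: at [0:23] → '66tobbuhkwg5060obuycwg5'.
`findall` yields the raw match text (1 of them) because the pattern has no groups.

['66tobbuhkwg5060obuycwg5']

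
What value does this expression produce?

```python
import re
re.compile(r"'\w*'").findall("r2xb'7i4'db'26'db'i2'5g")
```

["'7i4'", "'26'", "'i2'"]

Since nothing is captured, `findall` lists the 3 matched substrings directly.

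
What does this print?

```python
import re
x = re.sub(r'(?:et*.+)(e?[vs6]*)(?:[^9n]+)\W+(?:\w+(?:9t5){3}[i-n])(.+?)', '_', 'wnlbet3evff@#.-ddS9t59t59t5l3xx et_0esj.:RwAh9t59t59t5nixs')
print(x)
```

This matches a literal 'e', then zero or more of the literal 't', then one or more of any character (non-capturing group); then optionally a literal 'e', then zero or more of one of [vs6] (captured); then one or more of any character except [9n] (non-capturing group); then one or more of a non-word character; then one or more of a word character, then the literal '9t5' repeated 3 times, then a character in [i-n] (non-capturing group); then one or more of any character (lazy) (captured).
A non-greedy quantifier consumes as few characters as it can — just enough that the remainder of the pattern still matches from where it stops; whatever follows it matches normally.
Matches: at [4:56] → 'et3evff@#.-ddS9t59t59t5l3xx et_0esj.:RwAh9t59t59t5ni'.
`sub` substitutes '_' at each match site.

wnlb_xs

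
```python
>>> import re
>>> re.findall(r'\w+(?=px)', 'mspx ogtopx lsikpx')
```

['ms', 'ogto', 'lsik']

Lookahead/lookbehind check context without consuming it, so the matched span excludes the asserted characters.
`findall` yields the raw match text (3 of them) because the pattern has no groups.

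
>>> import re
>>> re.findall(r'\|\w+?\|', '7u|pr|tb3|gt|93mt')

Scanning left to right: at [2:6] → '|pr|'; at [9:13] → '|gt|'.
No capturing groups, so `findall` returns the 2 full match strings.

['|pr|', '|gt|']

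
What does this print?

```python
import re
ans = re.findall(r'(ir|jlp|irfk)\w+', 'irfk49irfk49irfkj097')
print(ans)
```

['ir']

Branches in `(...|...)` are attempted left-to-right; the first branch that allows the whole pattern to succeed is taken.
Scanning left to right: at [0:20] match 'irfk49irfk49irfkj097', group 1 = 'ir'.
`findall` collects group 1 from the one match (1 total).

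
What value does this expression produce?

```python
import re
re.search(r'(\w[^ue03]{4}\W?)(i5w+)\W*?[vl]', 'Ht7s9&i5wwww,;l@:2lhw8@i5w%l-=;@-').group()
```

The match spans [0:15] → 'Ht7s9&i5wwww,;l'.

'Ht7s9&i5wwww,;l'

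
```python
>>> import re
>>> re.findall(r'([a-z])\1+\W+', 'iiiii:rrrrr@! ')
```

`\1` is not a pattern — it's the concrete string captured by group 1, re-applied verbatim.
One capturing group, so `findall` returns just the captured substring from each match — 2 in all.

['i', 'r']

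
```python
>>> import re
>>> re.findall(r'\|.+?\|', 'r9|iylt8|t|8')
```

['|iylt8|']

A non-greedy quantifier consumes as few characters as it can — just enough that the remainder of the pattern still matches from where it stops; whatever follows it matches normally.
Walking the string: at [2:9] → '|iylt8|'.
No capturing groups, so `findall` returns the 1 full match string.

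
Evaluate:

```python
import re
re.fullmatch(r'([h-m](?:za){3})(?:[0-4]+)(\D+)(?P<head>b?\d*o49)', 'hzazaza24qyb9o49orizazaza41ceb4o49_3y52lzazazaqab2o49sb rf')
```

This matches a character in [h-m], then the literal 'za' repeated 3 times (captured); then one or more of a character in [0-4] (non-capturing group); then one or more of a non-digit (captured); then optionally a literal 'b', then zero or more of a digit, then the literal 'o49' (captured as 'head').
`re.fullmatch` is like wrapping the pattern in `^…$` (in single-line mode).
Here the pattern can't cover the whole string, so the call returns None.

None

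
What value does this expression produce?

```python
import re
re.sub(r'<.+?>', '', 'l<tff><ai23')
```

Matches: at [1:6] → '<tff>'.
Each match is replaced by ''.

'l<ai23'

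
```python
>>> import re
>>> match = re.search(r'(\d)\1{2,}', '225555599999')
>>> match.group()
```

'55555'

`\1` has to match the exact text group 1 already captured.
The match spans [2:7] → '55555'.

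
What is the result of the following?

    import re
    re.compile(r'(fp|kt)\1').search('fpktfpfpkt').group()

`\1` is not a pattern — it's the concrete string captured by group 1, re-applied verbatim.
Unlike `match`, `search` isn't anchored — it looks for the pattern anywhere in the string.
The match spans [4:8] → 'fpfp'.
Captured: group 1 = 'fp'.

'fpfp'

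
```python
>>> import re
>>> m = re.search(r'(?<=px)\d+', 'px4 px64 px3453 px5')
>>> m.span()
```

(2, 3)

The positive lookaround only admits positions where the adjacent text matches; those characters stay outside the span.
`re.search` tries every starting position until one works.
The match spans [2:3] → '4'.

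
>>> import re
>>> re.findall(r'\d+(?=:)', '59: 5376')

['59']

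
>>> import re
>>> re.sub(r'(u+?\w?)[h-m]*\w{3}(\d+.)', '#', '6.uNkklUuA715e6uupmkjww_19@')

'6.#6#'

This matches one or more of the literal 'u' (lazy), then optionally a word character (captured); then zero or more of a character in [h-m], then exactly 3 of a word character; then one or more of a digit, then any character (captured).
Each match is replaced by '#'.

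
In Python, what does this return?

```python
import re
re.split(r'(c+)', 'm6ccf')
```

['m6', 'cc', 'f']

Pattern: one or more of a literal 'c' (captured).
Matches to split on: at [2:4] → 'cc'.
The group in the pattern means `split` returns the separators' captures alongside the pieces.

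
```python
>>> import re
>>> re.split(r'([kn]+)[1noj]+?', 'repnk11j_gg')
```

Pattern: one or more of one of [kn] (captured); then one or more of one of [1noj] (lazy).
Matches to split on: at [3:6] → 'nk1'.
The group in the pattern means `split` returns the separators' captures alongside the pieces.

['rep', 'nk', '1j_gg']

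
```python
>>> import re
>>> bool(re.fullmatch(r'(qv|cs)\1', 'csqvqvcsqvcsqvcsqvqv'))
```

For `fullmatch`, every character of the input must be accounted for by the pattern.
Here the pattern can't cover the whole string, so the call returns None, and `bool(None)` is False.

False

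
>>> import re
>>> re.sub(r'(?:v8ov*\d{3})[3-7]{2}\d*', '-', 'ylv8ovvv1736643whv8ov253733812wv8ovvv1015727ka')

'yl-wh-w-ka'

The pattern matches the literal 'v8o', then zero or more of the literal 'v', then exactly 3 of a digit (non-capturing group); then exactly 2 of a character in [3-7], then zero or more of a digit.
Matches: at [2:15] → 'v8ovvv1736643'; at [17:30] → 'v8ov253733812'; at [31:44] → 'v8ovvv1015727'.
`sub` substitutes '-' at each match site.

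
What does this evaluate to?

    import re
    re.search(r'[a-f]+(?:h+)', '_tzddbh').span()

This matches one or more of a character in [a-f]; then one or more of a literal 'h' (non-capturing group).
The match spans [3:7] → 'ddbh'.

(3, 7)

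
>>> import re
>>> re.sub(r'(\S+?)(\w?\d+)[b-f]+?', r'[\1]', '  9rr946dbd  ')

This matches one or more of a non-whitespace character (lazy) (captured); then optionally a word character, then one or more of a digit (captured); then one or more of a character in [b-f] (lazy).
Matches: at [2:9] → '9rr946d'.
`\1` in the replacement pulls in group 1's text for each match.

'  [9r]bd  '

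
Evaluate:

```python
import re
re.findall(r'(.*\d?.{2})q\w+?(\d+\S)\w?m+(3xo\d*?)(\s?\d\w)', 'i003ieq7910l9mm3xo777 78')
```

[('i003ie', '910l', '3xo', '77')]

Pattern: zero or more of any character, then optionally a digit, then exactly 2 of any character (captured); then a literal 'q', then one or more of a word character (lazy); then one or more of a digit, then a non-whitespace character (captured); then optionally a word character, then one or more of the literal 'm'; then the literal '3xo', then zero or more of a digit (lazy) (captured); then optionally whitespace, then a digit, then a word character (captured).
Scanning left to right: at [0:20] match 'i003ieq7910l9mm3xo77', groups = ('i003ie', '910l', '3xo', '77').
Multiple groups make `findall` return tuples — one 4-tuple for the one match.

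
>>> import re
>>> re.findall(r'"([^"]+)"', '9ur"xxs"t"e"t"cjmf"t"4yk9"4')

One capturing group, so `findall` returns just the captured substring from each match — 4 in all.

['xxs', 'e', 'cjmf', '4yk9']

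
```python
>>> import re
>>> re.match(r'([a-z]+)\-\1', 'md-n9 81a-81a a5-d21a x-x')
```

`re.match` only tries the pattern at the start of the string.
Here the string doesn't start with a match, so the call returns None.

None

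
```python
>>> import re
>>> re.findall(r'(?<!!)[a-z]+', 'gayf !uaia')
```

['gayf', 'aia']

The negative lookahead/lookbehind blocks any match where the forbidden context is present.
No capturing groups, so `findall` returns the 2 full match strings.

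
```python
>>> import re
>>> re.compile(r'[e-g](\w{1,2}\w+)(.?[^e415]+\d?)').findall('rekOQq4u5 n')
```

Pattern: a character in [e-g]; then 1 to 2 of a word character, then one or more of a word character (captured); then optionally any character, then one or more of any character except [e415], then optionally a digit (captured).
Matches: at [1:11] match 'ekOQq4u5 n', groups = ('kOQq4u5', ' n').
`findall` packs the 2 group values into a tuple for every match.

[('kOQq4u5', ' n')]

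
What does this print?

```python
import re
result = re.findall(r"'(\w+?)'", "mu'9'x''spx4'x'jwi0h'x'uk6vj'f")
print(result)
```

Matches: at [2:5] match "'9'", group 1 = '9'; at [7:13] match "'spx4'", group 1 = 'spx4'; at [14:21] match "'jwi0h'", group 1 = 'jwi0h'; at [22:29] match "'uk6vj'", group 1 = 'uk6vj'.
With a single group, `findall` returns only what that group captured — 4 items.

['9', 'spx4', 'jwi0h', 'uk6vj']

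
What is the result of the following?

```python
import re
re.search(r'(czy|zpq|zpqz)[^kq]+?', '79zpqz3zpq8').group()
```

`|` is ordered: at each position the engine commits to the first alternative that works.
`search` walks the string left to right and returns the first match it finds.
The match spans [2:6] → 'zpqz'.
Captured: group 1 = 'zpq'.

'zpqz'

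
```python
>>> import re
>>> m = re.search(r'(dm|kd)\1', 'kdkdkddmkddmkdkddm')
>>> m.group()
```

A backreference is literal: `\1` must see the identical characters the first group matched.
`re.search` scans for the first position where the pattern succeeds.
The match spans [0:4] → 'kdkd'.
Captured: group 1 = 'kd'.

'kdkd'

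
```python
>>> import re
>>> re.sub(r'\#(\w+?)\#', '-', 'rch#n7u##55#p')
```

'rch--p'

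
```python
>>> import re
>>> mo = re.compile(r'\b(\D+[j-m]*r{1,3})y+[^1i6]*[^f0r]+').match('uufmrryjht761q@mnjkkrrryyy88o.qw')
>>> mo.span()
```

(0, 20)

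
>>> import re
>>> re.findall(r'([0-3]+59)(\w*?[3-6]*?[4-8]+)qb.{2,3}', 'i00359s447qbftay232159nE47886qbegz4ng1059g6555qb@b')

The pattern matches one or more of a character in [0-3], then the literal '59' (captured); then zero or more of a word character (lazy), then zero or more of a character in [3-6] (lazy), then one or more of a character in [4-8] (captured); then the literal 'qb', then 2 to 3 of any character.
Lazy quantifiers expand one character at a time until the remainder of the pattern can match.
Matches: at [1:15] match '00359s447qbfta', groups = ('00359', 's447'); at [16:34] match '232159nE47886qbegz', groups = ('232159', 'nE47886'); at [37:50] match '1059g6555qb@b', groups = ('1059', 'g6555').
With 2 capturing groups, `findall` returns a 2-tuple per match.

[('00359', 's447'), ('232159', 'nE47886'), ('1059', 'g6555')]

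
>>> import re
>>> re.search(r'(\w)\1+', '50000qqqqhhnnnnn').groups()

('0',)

A backreference is literal: `\1` must see the identical characters the first group matched.
`re.search` tries every starting position until one works.
The match spans [1:5] → '0000'.
Captured: group 1 = '0'.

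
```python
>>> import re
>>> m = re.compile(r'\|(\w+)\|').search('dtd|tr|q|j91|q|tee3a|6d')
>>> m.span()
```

(3, 7)

The match spans [3:7] → '|tr|'.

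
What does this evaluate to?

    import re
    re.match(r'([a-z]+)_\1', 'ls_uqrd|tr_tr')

`\1` is not a pattern — it's the concrete string captured by group 1, re-applied verbatim.
`re.match` won't scan ahead — the pattern has to work from the very first character.
Here the pattern fails at index 0, so the call returns None.

None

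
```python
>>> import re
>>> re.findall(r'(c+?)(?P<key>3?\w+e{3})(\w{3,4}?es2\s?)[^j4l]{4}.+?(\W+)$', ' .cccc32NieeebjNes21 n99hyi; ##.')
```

Pattern: one or more of a literal 'c' (lazy) (captured); then optionally the literal '3', then one or more of a word character, then exactly 3 of a literal 'e' (captured as 'key'); then 3 to 4 of a word character (lazy), then the literal 'es2', then optionally whitespace (captured); then exactly 4 of any character except [j4l], then one or more of any character (lazy); then one or more of a non-word character (captured); then anchored at the end.
Matches: at [2:32] match 'cccc32NieeebjNes21 n99hyi; ##.', groups = ('c', 'ccc32Nieee', 'bjNes2', '; ##.').
4 groups means the one result is a tuple of 4 captured strings — 1 here.

[('c', 'ccc32Nieee', 'bjNes2', '; ##.')]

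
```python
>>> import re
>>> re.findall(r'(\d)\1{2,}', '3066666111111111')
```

['6', '1']

`\1` is not a pattern — it's the concrete string captured by group 1, re-applied verbatim.
Walking the string: at [2:7] match '66666', group 1 = '6'; at [7:16] match '111111111', group 1 = '1'.
`findall` collects group 1 from each match (2 total).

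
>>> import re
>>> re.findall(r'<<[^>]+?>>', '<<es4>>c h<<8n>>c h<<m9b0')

['<<es4>>', '<<8n>>']

Scanning left to right: at [0:7] → '<<es4>>'; at [10:16] → '<<8n>>'.
`findall` yields the raw match text (2 of them) because the pattern has no groups.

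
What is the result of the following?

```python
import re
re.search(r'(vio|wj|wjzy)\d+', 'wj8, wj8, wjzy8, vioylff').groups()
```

('wj',)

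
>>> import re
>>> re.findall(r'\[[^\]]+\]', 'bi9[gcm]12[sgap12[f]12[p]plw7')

['[gcm]', '[sgap12[f]', '[p]']

Scanning left to right: at [3:8] → '[gcm]'; at [10:20] → '[sgap12[f]'; at [22:25] → '[p]'.
Since nothing is captured, `findall` lists the 3 matched substrings directly.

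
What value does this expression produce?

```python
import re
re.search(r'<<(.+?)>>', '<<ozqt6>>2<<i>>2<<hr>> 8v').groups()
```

('ozqt6',)

The match spans [0:9] → '<<ozqt6>>'.
Captured: group 1 = 'ozqt6'.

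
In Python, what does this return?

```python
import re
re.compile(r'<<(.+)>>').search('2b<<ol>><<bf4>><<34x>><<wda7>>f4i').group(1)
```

The match spans [2:30] → '<<ol>><<bf4>><<34x>><<wda7>>'.
Captured: group 1 = 'ol>><<bf4>><<34x>><<wda7'.

'ol>><<bf4>><<34x>><<wda7'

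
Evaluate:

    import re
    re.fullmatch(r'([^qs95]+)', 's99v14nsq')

`re.fullmatch` requires the pattern to consume the entire string.
Here the string isn't matched end-to-end, so the call returns None.

None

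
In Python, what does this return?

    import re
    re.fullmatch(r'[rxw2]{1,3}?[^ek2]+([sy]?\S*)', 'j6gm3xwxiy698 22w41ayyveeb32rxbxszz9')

The pattern matches 1 to 3 of one of [rxw2] (lazy), then one or more of any character except [ek2]; then optionally one of [sy], then zero or more of a non-whitespace character (captured).
`re.fullmatch` is like wrapping the pattern in `^…$` (in single-line mode).
Here there's no way to consume every character, so the call returns None.

None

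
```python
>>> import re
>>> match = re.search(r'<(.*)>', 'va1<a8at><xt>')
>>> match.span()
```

(3, 13)

`search` walks the string left to right and returns the first match it finds.
The match spans [3:13] → '<a8at><xt>'.
Captured: group 1 = 'a8at><xt'.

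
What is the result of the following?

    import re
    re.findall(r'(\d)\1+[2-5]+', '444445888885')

`\1` has to match the exact text group 1 already captured.
With a single group, `findall` returns only what that group captured — 2 items.

['4', '8']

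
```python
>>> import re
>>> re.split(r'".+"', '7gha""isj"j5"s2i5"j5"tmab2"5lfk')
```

Matches to split on: at [4:27] → '""isj"j5"s2i5"j5"tmab2"'.
`split` removes every match and returns the 2 fragments in between.

['7gha', '5lfk']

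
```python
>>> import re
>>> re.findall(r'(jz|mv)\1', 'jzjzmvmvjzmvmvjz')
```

['jz', 'mv', 'mv']

`\1` is not a pattern — it's the concrete string captured by group 1, re-applied verbatim.
`findall` collects group 1 from each match (3 total).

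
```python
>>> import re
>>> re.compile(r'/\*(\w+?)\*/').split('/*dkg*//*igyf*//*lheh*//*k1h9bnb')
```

['', 'dkg', '', 'igyf', '', 'lheh', '/*k1h9bnb']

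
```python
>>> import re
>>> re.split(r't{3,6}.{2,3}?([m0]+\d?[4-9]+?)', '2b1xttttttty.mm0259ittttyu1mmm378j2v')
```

['2b1x', 'mm025', '9i', 'mmm37', '8j2v']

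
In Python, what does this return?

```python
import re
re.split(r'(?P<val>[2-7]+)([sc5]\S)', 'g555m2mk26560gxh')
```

The pattern matches one or more of a character in [2-7] (captured as 'val'); then one of [sc5], then a non-whitespace character (captured).
Matches to split on: at [1:5] → '555m'; at [8:12] → '2656'.
Because the pattern has a capturing group, `split` also inserts each captured text between the pieces.

['g', '55', '5m', '2mk', '26', '56', '0gxh']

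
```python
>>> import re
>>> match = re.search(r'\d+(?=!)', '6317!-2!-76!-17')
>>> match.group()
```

The lookaround is zero-width — it requires the adjacent text to match without consuming it, so the asserted text isn't part of the match.
`re.search` scans for the first position where the pattern succeeds.
The match spans [0:4] → '6317'.

'6317'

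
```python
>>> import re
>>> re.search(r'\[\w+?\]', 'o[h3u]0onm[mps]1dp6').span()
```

The match spans [1:6] → '[h3u]'.

(1, 6)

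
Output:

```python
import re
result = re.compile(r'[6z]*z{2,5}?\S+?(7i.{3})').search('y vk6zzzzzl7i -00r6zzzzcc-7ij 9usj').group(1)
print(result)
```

7i -0

The match spans [4:16] → '6zzzzzl7i -0'.
Captured: group 1 = '7i -0'.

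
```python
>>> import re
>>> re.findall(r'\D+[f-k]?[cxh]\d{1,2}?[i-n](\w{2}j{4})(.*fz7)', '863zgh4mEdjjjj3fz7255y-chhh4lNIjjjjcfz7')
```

The pattern matches one or more of a non-digit, then optionally a character in [f-k], then one of [cxh]; then 1 to 2 of a digit (lazy), then a character in [i-n]; then exactly 2 of a word character, then exactly 4 of a literal 'j' (captured); then zero or more of any character, then the literal 'fz7' (captured).
Scanning left to right: at [3:39] match 'zgh4mEdjjjj3fz7255y-chhh4lNIjjjjcfz7', groups = ('Edjjjj', '3fz7255y-chhh4lNIjjjjcfz7').
Multiple groups make `findall` return tuples — one 2-tuple for the one match.

[('Edjjjj', '3fz7255y-chhh4lNIjjjjcfz7')]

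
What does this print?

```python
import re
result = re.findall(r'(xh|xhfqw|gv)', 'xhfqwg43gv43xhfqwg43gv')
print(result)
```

['xh', 'gv', 'xh', 'gv']

The regex engine tests alternatives in the order written; an earlier branch that matches wins even if a later one would match more.
One capturing group, so `findall` returns just the captured substring from each match — 4 in all.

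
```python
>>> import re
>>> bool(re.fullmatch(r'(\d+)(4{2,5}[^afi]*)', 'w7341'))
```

False

`fullmatch` succeeds only if the pattern covers the string from start to end.
Here the string isn't matched end-to-end, so the call returns None, and `bool(None)` is False.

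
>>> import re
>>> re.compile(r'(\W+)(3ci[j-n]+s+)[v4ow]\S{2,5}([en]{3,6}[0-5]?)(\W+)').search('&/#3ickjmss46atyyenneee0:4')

None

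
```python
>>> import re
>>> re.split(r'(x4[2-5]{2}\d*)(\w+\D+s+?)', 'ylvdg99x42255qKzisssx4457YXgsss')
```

['ylvdg99', 'x42255', 'qKzisssx4457YXgsss', '']

This matches the literal 'x4', then exactly 2 of a character in [2-5], then zero or more of a digit (captured); then one or more of a word character, then one or more of a non-digit, then one or more of the literal 's' (lazy) (captured).
With a capturing group present, the delimiter's captured portion is kept in the result list.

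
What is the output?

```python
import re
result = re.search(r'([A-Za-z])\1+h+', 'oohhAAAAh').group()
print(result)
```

oohh

After group 1 captures some text, `\1` only succeeds where that same text appears again.
The match spans [0:4] → 'oohh'.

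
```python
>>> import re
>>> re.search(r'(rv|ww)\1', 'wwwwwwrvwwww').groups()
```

`\1` has to match the exact text group 1 already captured.
`search` walks the string left to right and returns the first match it finds.
The match spans [0:4] → 'wwww'.
Captured: group 1 = 'ww'.

('ww',)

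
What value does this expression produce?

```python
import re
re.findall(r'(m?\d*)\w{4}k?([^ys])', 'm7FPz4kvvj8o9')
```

[('m7', 'v'), ('', '9')]

Multiple groups make `findall` return tuples — one 2-tuple for each match.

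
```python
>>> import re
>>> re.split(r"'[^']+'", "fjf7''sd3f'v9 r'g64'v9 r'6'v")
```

["fjf7'", 'v9 r', 'v9 r', 'v']

Matches to split on: at [5:11] → "'sd3f'"; at [15:20] → "'g64'"; at [24:27] → "'6'".
`split` removes every match and returns the 4 fragments in between.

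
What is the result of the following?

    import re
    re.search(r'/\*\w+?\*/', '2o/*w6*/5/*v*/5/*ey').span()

(2, 8)

The match spans [2:8] → '/*w6*/'.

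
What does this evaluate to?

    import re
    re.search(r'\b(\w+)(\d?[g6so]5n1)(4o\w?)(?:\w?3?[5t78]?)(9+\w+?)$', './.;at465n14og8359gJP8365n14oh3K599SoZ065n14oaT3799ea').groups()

('at465n14og8359gJP8365n14oh3K599SoZ0', '65n1', '4oa', '99ea')

This matches a word boundary (`\b`, zero-width); then one or more of a word character (captured); then optionally a digit, then one of [g6so], then the literal '5n1' (captured); then the literal '4o', then optionally a word character (captured); then optionally a word character, then optionally a literal '3', then optionally one of [5t78] (non-capturing group); then one or more of a literal '9', then one or more of a word character (lazy) (captured); then anchored at the end.
`search` walks the string left to right and returns the first match it finds.
The match spans [4:53] → 'at465n14og8359gJP8365n14oh3K599SoZ065n14oaT3799ea'.
Captured: group 1 = 'at465n14og8359gJP8365n14oh3K599SoZ0', group 2 = '65n1', group 3 = '4oa', group 4 = '99ea'.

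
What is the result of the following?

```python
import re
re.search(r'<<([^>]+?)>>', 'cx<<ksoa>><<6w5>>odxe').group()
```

'<<ksoa>>'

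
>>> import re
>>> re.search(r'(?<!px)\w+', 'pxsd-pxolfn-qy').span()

`(?!…)`/`(?<!…)` only lets a position through if the neighbouring text does NOT match; no characters are consumed.
The match spans [0:4] → 'pxsd'.

(0, 4)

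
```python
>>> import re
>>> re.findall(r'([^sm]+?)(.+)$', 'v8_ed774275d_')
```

The pattern matches one or more of any character except [sm] (lazy) (captured); then one or more of any character (captured); then anchored at the end.
Lazy quantifiers expand one character at a time until the remainder of the pattern can match.
Walking the string: at [0:13] match 'v8_ed774275d_', groups = ('v', '8_ed774275d_').
Multiple groups make `findall` return tuples — one 2-tuple for the one match.

[('v', '8_ed774275d_')]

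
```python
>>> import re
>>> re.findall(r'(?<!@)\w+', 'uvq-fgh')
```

['uvq', 'fgh']

The negative lookaround is zero-width — it rules out positions where the adjacent text would match, without consuming anything.
Walking the string: at [0:3] → 'uvq'; at [4:7] → 'fgh'.
No capturing groups, so `findall` returns the 2 full match strings.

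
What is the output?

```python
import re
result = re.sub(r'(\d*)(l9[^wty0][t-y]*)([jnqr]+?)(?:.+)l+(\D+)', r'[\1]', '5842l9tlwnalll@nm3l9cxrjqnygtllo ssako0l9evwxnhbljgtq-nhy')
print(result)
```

This matches zero or more of a digit (captured); then the literal 'l9', then any character except [wty0], then zero or more of a character in [t-y] (captured); then one or more of one of [jnqr] (lazy) (captured); then one or more of any character (non-capturing group); then one or more of a literal 'l'; then one or more of a non-digit (captured).
Matches: at [17:57] → '3l9cxrjqnygtllo ssako0l9evwxnhbljgtq-nhy'.
The replacement refers to a captured group, so each match is rewritten using its own captured text.

5842l9tlwnalll@nm[3]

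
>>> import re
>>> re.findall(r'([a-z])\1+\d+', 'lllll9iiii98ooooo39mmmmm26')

['l', 'i', 'o', 'm']

After group 1 captures some text, `\1` only succeeds where that same text appears again.
Scanning left to right: at [0:6] match 'lllll9', group 1 = 'l'; at [6:12] match 'iiii98', group 1 = 'i'; at [12:19] match 'ooooo39', group 1 = 'o'; at [19:26] match 'mmmmm26', group 1 = 'm'.
Because there's exactly one group, `findall` drops the full match and keeps group 1 from each hit.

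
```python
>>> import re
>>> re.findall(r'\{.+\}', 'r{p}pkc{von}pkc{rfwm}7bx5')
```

Matches: at [1:21] → '{p}pkc{von}pkc{rfwm}'.
`findall` yields the raw match text (1 of them) because the pattern has no groups.

['{p}pkc{von}pkc{rfwm}']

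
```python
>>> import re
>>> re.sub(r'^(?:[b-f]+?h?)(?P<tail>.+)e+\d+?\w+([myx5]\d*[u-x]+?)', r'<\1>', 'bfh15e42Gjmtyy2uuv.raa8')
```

'<fh15>uv.raa8'

Pattern: anchored at the start of the string; then one or more of a character in [b-f] (lazy), then optionally a literal 'h' (non-capturing group); then one or more of any character (captured as 'tail'); then one or more of a literal 'e'; then one or more of a digit (lazy); then one or more of a word character; then one of [myx5], then zero or more of a digit, then one or more of a character in [u-x] (lazy) (captured).
A non-greedy quantifier consumes as few characters as it can — just enough that the remainder of the pattern still matches from where it stops; whatever follows it matches normally.
Matches: at [0:16] → 'bfh15e42Gjmtyy2u'.
The replacement refers to a captured group, so each match is rewritten using its own captured text.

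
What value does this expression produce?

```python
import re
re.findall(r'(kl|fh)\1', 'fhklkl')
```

A backreference is literal: `\1` must see the identical characters the first group matched.
Scanning left to right: at [2:6] match 'klkl', group 1 = 'kl'.
One capturing group, so `findall` returns just the captured substring from the one match — 1 in all.

['kl']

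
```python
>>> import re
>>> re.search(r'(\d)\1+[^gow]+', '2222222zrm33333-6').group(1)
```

After group 1 captures some text, `\1` only succeeds where that same text appears again.
`re.search` scans for the first position where the pattern succeeds.
The match spans [0:17] → '2222222zrm33333-6'.
Captured: group 1 = '2'.

'2'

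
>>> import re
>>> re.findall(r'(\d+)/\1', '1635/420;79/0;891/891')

The backreference `\1` re-matches whatever the first group consumed, character for character.
Matches: at [14:21] match '891/891', group 1 = '891'.
With a single group, `findall` returns only what that group captured — 1 item.

['891']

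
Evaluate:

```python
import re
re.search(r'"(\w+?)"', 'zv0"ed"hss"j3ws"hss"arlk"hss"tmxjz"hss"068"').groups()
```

('ed',)

`re.search` scans for the first position where the pattern succeeds.
The match spans [3:7] → '"ed"'.
Captured: group 1 = 'ed'.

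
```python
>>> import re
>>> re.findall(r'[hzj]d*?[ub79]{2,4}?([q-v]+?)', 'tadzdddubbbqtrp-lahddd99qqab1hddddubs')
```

One capturing group, so `findall` returns just the captured substring from each match — 3 in all.

['q', 'q', 's']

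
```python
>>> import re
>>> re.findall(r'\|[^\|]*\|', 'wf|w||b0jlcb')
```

['|w|']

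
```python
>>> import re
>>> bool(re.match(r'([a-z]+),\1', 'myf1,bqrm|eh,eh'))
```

With `match`, the pattern is implicitly anchored at the beginning.
Here the pattern fails at index 0, so the call returns None, and `bool(None)` is False.

False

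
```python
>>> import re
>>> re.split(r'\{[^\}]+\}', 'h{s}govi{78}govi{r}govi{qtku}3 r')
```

['h', 'govi', 'govi', 'govi', '3 r']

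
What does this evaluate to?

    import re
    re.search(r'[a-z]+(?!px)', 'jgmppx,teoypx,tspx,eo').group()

'jgmppx'

`(?!…)`/`(?<!…)` only lets a position through if the neighbouring text does NOT match; no characters are consumed.
`re.search` scans for the first position where the pattern succeeds.
The match spans [0:6] → 'jgmppx'.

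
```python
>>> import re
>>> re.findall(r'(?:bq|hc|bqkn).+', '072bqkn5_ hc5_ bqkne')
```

['bqkn5_ hc5_ bqkne']

Matches: at [3:20] → 'bqkn5_ hc5_ bqkne'.
With no groups in the pattern, `findall` gives back each whole match — 1 here.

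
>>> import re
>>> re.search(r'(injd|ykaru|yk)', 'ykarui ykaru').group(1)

The match spans [0:5] → 'ykaru'.
Captured: group 1 = 'ykaru'.

'ykaru'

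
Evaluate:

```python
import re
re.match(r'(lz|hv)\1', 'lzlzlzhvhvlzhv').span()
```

(0, 4)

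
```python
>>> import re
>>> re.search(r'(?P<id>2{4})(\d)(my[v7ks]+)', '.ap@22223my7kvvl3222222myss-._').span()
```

(4, 15)

Pattern: exactly 4 of a literal '2' (captured as 'id'); then a digit (captured); then the literal 'my', then one or more of one of [v7ks] (captured).
The match spans [4:15] → '22223my7kvv'.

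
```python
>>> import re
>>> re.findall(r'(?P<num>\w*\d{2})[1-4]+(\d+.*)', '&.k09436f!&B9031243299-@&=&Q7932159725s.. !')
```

[('k094', '6f!&B9031243299-@&=&Q7932159725s.. !')]

Pattern: zero or more of a word character, then exactly 2 of a digit (captured as 'num'); then one or more of a character in [1-4]; then one or more of a digit, then zero or more of any character (captured).
Matches: at [2:43] match 'k09436f!&B9031243299-@&=&Q7932159725s.. !', groups = ('k094', '6f!&B9031243299-@&=&Q7932159725s.. !').
2 groups means the one result is a tuple of 2 captured strings — 1 here.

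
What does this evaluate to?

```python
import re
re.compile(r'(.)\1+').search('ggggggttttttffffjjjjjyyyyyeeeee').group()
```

'gggggg'

`\1` is not a pattern — it's the concrete string captured by group 1, re-applied verbatim.
`search` walks the string left to right and returns the first match it finds.
The match spans [0:6] → 'gggggg'.
Captured: group 1 = 'g'.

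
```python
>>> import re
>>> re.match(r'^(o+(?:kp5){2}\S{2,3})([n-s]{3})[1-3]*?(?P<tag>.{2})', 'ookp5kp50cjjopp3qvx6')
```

`re.match` won't scan ahead — the pattern has to work from the very first character.
Here position 0 doesn't satisfy it, so the call returns None.

None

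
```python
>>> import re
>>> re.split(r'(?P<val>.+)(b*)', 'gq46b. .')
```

Because the pattern has a capturing group, `split` also inserts each captured text between the pieces.

['', 'gq46b. .', '', '']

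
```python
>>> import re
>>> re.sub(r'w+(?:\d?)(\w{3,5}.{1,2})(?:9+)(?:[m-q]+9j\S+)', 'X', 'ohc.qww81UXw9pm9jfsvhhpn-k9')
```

'ohc.qX'

Every occurrence is swapped for 'X'.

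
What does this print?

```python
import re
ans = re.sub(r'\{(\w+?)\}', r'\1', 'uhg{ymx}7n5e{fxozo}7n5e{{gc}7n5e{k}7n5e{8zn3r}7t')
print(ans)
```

uhgymx7n5efxozo7n5e{gc7n5ek7n5e8zn3r7t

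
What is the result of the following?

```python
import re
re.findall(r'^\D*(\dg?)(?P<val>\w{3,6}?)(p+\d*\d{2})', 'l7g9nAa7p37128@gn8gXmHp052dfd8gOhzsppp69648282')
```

[('7g', '9nAa7', 'p37128')]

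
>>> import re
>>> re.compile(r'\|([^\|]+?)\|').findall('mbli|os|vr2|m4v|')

['os', 'm4v']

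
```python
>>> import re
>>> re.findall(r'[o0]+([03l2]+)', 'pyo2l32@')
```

['2l32']

Pattern: one or more of one of [o0]; then one or more of one of [03l2] (captured).
Walking the string: at [2:7] match 'o2l32', group 1 = '2l32'.
`findall` collects group 1 from the one match (1 total).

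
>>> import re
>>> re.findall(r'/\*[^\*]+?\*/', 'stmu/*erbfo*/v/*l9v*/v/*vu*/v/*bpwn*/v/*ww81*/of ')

['/*erbfo*/', '/*l9v*/', '/*vu*/', '/*bpwn*/', '/*ww81*/']

`findall` yields the raw match text (5 of them) because the pattern has no groups.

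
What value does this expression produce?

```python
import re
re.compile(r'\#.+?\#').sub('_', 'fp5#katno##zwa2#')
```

'fp5__'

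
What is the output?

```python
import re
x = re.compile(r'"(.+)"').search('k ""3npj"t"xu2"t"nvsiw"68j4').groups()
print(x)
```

('"3npj"t"xu2"t"nvsiw',)

The match spans [2:23] → '""3npj"t"xu2"t"nvsiw"'.
Captured: group 1 = '"3npj"t"xu2"t"nvsiw'.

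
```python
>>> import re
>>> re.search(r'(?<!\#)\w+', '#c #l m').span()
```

(6, 7)

Because the assertion is negative and zero-width, positions next to the forbidden text are skipped.
Unlike `match`, `search` isn't anchored — it looks for the pattern anywhere in the string.
The match spans [6:7] → 'm'.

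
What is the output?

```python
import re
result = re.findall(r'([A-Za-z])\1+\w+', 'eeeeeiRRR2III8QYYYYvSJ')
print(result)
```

A backreference is literal: `\1` must see the identical characters the first group matched.
Walking the string: at [0:22] match 'eeeeeiRRR2III8QYYYYvSJ', group 1 = 'e'.
`findall` collects group 1 from the one match (1 total).

['e']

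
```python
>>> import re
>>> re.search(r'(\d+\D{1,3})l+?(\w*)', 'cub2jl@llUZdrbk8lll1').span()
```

The match spans [3:20] → '2jl@llUZdrbk8lll1'.

(3, 20)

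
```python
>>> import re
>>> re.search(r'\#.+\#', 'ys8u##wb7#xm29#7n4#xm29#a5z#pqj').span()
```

Unlike `match`, `search` isn't anchored — it looks for the pattern anywhere in the string.
The match spans [4:28] → '##wb7#xm29#7n4#xm29#a5z#'.

(4, 28)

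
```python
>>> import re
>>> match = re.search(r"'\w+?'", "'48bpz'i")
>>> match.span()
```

(0, 7)

The match spans [0:7] → "'48bpz'".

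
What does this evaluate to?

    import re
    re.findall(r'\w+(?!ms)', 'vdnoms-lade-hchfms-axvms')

['vdnoms', 'lade', 'hchfms', 'axvms']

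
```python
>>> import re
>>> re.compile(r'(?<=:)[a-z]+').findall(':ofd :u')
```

['ofd', 'u']

Lookahead/lookbehind check context without consuming it, so the matched span excludes the asserted characters.
Walking the string: at [1:4] → 'ofd'; at [6:7] → 'u'.
`findall` yields the raw match text (2 of them) because the pattern has no groups.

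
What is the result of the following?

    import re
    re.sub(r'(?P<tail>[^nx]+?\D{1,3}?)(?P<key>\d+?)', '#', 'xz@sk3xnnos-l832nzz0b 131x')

'x#xnn###31x'

Pattern: one or more of any character except [nx] (lazy), then 1 to 3 of a non-digit (lazy) (captured as 'tail'); then one or more of a digit (lazy) (captured as 'key').
Lazy quantifiers expand one character at a time until the remainder of the pattern can match.
Matches: at [1:6] → 'z@sk3'; at [9:14] → 'os-l8'; at [14:20] → '32nzz0'; at [20:23] → 'b 1'.
Every occurrence is swapped for '#'.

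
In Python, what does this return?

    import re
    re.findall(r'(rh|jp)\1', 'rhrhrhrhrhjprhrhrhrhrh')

['rh', 'rh', 'rh', 'rh']

`\1` is not a pattern — it's the concrete string captured by group 1, re-applied verbatim.
With a single group, `findall` returns only what that group captured — 4 items.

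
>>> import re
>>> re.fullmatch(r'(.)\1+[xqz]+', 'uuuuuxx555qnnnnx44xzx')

None

The backreference `\1` re-matches whatever the first group consumed, character for character.
`fullmatch` succeeds only if the pattern covers the string from start to end.
Here the string isn't matched end-to-end, so the call returns None.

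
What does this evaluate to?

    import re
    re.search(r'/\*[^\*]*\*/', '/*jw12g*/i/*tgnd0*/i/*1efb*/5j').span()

(0, 9)

The match spans [0:9] → '/*jw12g*/'.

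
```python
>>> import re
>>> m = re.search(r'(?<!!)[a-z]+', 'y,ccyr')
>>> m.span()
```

(0, 1)

The negative lookahead/lookbehind blocks any match where the forbidden context is present.
The match spans [0:1] → 'y'.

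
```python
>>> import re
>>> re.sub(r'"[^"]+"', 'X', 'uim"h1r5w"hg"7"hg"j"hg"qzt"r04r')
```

'uimXhgXhgXhgXr04r'

Each match is replaced by 'X'.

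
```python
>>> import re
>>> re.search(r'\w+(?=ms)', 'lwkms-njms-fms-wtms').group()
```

The positive lookaround only admits positions where the adjacent text matches; those characters stay outside the span.
Unlike `match`, `search` isn't anchored — it looks for the pattern anywhere in the string.
The match spans [0:3] → 'lwk'.

'lwk'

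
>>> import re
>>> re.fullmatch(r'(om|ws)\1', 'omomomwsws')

None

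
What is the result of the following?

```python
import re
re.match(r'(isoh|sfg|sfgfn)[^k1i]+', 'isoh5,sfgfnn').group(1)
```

'isoh'

The match spans [0:12] → 'isoh5,sfgfnn'.
Captured: group 1 = 'isoh'.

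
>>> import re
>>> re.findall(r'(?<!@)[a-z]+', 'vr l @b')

['vr', 'l']

The negative lookahead/lookbehind blocks any match where the forbidden context is present.
`findall` yields the raw match text (2 of them) because the pattern has no groups.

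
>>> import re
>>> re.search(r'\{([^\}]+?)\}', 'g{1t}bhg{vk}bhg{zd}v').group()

Unlike `match`, `search` isn't anchored — it looks for the pattern anywhere in the string.
The match spans [1:5] → '{1t}'.
Captured: group 1 = '1t'.

'{1t}'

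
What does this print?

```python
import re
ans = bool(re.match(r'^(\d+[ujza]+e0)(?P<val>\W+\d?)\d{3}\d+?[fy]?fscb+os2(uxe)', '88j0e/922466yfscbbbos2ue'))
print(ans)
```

This matches anchored at the start of the string; then one or more of a digit, then one or more of one of [ujza], then the literal 'e0' (captured); then one or more of a non-word character, then optionally a digit (captured as 'val'); then exactly 3 of a digit, then one or more of a digit (lazy), then optionally one of [fy]; then the literal 'fsc', then one or more of a literal 'b', then the literal 'os2'; then the literal 'u', then the literal 'xe' (captured).
`match` is anchored at position 0; if the pattern doesn't fit there, it returns None.
Here the pattern fails at index 0, so the call returns None, and `bool(None)` is False.

False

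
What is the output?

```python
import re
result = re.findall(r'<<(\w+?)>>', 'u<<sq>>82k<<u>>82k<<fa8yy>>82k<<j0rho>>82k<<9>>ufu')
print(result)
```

['sq', 'u', 'fa8yy', 'j0rho', '9']

`findall` collects group 1 from each match (5 total).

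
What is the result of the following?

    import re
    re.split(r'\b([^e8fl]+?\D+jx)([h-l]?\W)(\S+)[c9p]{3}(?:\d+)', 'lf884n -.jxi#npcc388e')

Pattern: a word boundary (`\b`, zero-width); then one or more of any character except [e8fl] (lazy), then one or more of a non-digit, then the literal 'jx' (captured); then optionally a character in [h-l], then a non-word character (captured); then one or more of a non-whitespace character (captured); then exactly 3 of one of [c9p]; then one or more of a digit (non-capturing group).
Matches to split on: at [6:20] → ' -.jxi#npcc388'.
With a capturing group present, the delimiter's captured portion is kept in the result list.

['lf884n', ' -.jx', 'i#', 'n', 'e']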